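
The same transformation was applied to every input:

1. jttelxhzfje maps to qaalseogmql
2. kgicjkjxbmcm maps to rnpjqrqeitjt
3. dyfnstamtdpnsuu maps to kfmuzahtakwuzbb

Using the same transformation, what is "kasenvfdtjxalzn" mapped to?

rhzlucmkaqehsgu

The pattern: shift every letter 7 places forward in the alphabet (wrapping around).
On "kasenvfdtjxalzn" that produces "rhzlucmkaqehsgu".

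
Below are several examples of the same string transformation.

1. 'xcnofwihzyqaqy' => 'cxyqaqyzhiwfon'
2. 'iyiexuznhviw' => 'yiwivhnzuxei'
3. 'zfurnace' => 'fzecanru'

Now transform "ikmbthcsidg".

Looking at the pairs, the operation is to move the first 2 characters to the end (rotate left by 2), then reverse the string.
Starting from "ikmbthcsidg": after the first operation, "mbthcsidgik"; after the second, "kigdischtbm".

kigdischtbm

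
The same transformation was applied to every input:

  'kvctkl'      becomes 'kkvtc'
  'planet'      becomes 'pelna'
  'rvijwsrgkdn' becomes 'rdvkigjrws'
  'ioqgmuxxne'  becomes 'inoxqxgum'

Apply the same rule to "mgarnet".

Looking at the pairs, the operation is to delete the last character, then take characters alternately from the front and the back (1st, last, 2nd, 2nd-last, ...).
For "mgarnet", step one produces "mgarne"; step two turns that into "megnar".
(Check on "ioqgmuxxne": → "ioqgmuxxn" → "inoxqxgum" ✓)

megnar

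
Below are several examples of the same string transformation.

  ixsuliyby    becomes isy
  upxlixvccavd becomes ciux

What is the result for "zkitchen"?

ekz

In each case the input is transformed by: sort the characters into alphabetical order, then keep one character in every 3, starting at position 2 (positions 2nd, 5th, 8th, ...).
For "zkitchen", step one produces "cehikntz"; step two turns that into "ekz".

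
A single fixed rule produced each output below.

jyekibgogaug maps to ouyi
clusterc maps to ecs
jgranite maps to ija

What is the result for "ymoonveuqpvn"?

uvmn

The rule is to swap the front and back halves of the string, then keep one character in every 3, starting at position 2 (positions 2nd, 5th, 8th, ...).
Working it through for "ymoonveuqpvn": intermediate "euqpvnymoonv", final "uvmn".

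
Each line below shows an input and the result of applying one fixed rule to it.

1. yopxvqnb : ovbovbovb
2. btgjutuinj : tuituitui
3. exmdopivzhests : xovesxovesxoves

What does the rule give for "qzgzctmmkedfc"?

zcmdzcmdzcmd

The pattern: keep one character in every 3, starting at position 2 (positions 2nd, 5th, 8th, ...), then write the whole string 3 times in a row.
Doing the same to "qzgzctmmkedfc": "zcmdzcmdzcmd".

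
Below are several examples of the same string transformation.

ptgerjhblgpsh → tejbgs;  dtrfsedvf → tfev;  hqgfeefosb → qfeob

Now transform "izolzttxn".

zltx

In each case the input is transformed by: keep every other character starting from the second (positions 2nd, 4th, 6th, ...).
Applying that to "izolzttxn" gives "zltx".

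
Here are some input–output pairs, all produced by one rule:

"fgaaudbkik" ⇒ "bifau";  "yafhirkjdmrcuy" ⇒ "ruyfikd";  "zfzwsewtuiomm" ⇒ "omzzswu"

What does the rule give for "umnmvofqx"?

In each case the input is transformed by: keep every other character starting from the first (positions 1st, 3rd, 5th, ...), then move the last 2 characters to the front (rotate right by 2).
Working it through for "umnmvofqx": intermediate "unvfx", final "fxunv".

fxunv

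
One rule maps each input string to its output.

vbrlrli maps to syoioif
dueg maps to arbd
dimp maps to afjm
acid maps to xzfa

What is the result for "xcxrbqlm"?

The pattern: shift every letter 3 places backward in the alphabet (wrapping around).
So "xcxrbqlm" becomes "uzuoynij".

uzuoynij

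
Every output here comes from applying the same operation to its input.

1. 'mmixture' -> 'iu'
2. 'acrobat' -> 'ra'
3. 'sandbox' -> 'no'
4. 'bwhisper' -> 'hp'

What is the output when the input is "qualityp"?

at

Looking at the pairs, the operation is to keep one character in every 3, starting at position 3 (positions 3rd, 6th, 9th, ...).
For "qualityp" the result is "at".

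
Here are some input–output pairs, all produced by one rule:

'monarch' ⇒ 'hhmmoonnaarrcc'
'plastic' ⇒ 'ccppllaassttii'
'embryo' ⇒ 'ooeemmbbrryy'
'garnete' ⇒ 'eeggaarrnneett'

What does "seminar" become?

rrsseemmiinnaa

In each case the input is transformed by: double every character, then move the last 2 characters to the front (rotate right by 2).
Applying both steps to "seminar": "sseemmiinnaarr", then "rrsseemmiinnaa".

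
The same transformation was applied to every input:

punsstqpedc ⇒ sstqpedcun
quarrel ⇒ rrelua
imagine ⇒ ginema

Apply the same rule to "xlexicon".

The transformation: delete the first character, then move the first 2 characters to the end (rotate left by 2).
Applying both steps to "xlexicon": "lexicon", then "xiconle".
(Check on "punsstqpedc": → "unsstqpedc" → "sstqpedcun" ✓)

xiconle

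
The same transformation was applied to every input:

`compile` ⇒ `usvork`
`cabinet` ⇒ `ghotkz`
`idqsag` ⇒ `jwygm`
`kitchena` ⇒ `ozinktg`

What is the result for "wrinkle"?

xotqrk

Looking at the pairs, the operation is to shift every letter 6 places forward in the alphabet (wrapping around), then delete the first character.
Doing the same to "wrinkle": "xotqrk".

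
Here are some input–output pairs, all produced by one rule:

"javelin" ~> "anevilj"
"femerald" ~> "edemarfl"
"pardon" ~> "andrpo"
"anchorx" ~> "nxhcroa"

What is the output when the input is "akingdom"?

kmnidgao

Rule — swap the first and last characters, then swap each adjacent pair of characters (1↔2, 3↔4, ...).
On "akingdom" that produces "kmnidgao".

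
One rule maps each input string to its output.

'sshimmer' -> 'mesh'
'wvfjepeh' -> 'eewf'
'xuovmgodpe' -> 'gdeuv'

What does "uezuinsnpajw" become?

spjuzi

What's happening: swap the front and back halves of the string, then keep every other character starting from the first (positions 1st, 3rd, 5th, ...).
Applying both steps to "uezuinsnpajw": "snpajwuezuin", then "spjuzi".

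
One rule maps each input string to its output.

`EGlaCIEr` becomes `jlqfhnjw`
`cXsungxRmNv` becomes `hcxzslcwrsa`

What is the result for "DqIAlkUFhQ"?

ivnfqpzkmv

Rule — shift every letter 5 places forward in the alphabet (wrapping around), then convert every letter to lowercase.
Working it through for "DqIAlkUFhQ": intermediate "IvNFqpZKmV", final "ivnfqpzkmv".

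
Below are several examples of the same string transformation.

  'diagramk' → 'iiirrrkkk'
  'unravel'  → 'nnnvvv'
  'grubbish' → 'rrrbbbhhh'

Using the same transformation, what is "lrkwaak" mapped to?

rrraaa

In each case the input is transformed by: keep one character in every 3, starting at position 2 (positions 2nd, 5th, 8th, ...), then repeat every character 3 times.
Working it through for "lrkwaak": intermediate "ra", final "rrraaa".
(Check on "grubbish": → "rbh" → "rrrbbbhhh" ✓)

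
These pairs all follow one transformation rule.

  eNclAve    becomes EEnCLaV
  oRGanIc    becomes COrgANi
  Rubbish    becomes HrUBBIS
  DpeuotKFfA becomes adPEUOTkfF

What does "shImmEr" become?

RSHiMMe

Rule — move the last character to the front, then flip the case of every letter.
Starting from "shImmEr": after the first operation, "rshImmE"; after the second, "RSHiMMe".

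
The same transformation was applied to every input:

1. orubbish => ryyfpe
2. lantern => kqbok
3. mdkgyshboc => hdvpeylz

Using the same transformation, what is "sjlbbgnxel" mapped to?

iyydkubi

Looking at the pairs, the operation is to delete the first 2 characters, then shift every letter 3 places backward in the alphabet (wrapping around).
For "sjlbbgnxel" the result is "iyydkubi".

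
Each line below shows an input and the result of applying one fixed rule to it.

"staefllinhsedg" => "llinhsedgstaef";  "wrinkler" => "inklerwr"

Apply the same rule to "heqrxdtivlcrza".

The rule is to move the last 2 characters to the front (rotate right by 2), then swap the front and back halves of the string.
On "heqrxdtivlcrza" that produces "dtivlcrzaheqrx".

dtivlcrzaheqrx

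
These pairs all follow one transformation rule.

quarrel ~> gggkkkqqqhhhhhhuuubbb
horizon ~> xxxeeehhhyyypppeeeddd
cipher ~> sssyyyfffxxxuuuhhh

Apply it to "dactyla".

tttqqqsssjjjooobbbqqq

Rule — shift every letter 10 places backward in the alphabet (wrapping around), then repeat every character 3 times.
For "dactyla", step one produces "tqsjobq"; step two turns that into "tttqqqsssjjjooobbbqqq".
(Check on "horizon": → "xehyped" → "xxxeeehhhyyypppeeeddd" ✓)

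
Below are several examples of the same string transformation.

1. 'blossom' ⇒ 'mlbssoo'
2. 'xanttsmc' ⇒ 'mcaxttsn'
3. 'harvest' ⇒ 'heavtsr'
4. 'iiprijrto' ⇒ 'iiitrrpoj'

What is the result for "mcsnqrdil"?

The rule is to sort the characters into reverse alphabetical order, then move the last 3 characters to the front (rotate right by 3).
So "mcsnqrdil" becomes "idcsrqnml".

idcsrqnml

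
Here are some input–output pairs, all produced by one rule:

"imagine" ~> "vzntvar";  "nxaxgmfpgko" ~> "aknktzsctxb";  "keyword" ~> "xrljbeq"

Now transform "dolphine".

The pattern: shift every letter 13 places forward in the alphabet (wrapping around) — i.e. ROT13.
"dolphine" → "qbycuvar".

qbycuvar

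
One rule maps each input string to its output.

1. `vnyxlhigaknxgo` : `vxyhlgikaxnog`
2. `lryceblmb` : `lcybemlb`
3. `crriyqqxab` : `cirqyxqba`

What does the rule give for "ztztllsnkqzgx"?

ztzllnsqkgzx

The rule is to swap each adjacent pair of characters (1↔2, 3↔4, ...), then delete the first character.
Applying both steps to "ztztllsnkqzgx": "tztzllnsqkgzx", then "ztzllnsqkgzx".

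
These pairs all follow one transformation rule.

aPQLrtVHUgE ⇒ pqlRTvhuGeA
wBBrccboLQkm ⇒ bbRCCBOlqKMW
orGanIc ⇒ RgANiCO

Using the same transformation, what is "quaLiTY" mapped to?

UAlItyQ

Rule — move the first character to the end, then flip the case of every letter.
Working it through for "quaLiTY": intermediate "uaLiTYq", final "UAlItyQ".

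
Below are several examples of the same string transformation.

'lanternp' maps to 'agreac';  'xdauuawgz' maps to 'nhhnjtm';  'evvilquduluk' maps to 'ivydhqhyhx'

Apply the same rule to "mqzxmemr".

mkzrze

The transformation: delete the first 2 characters, then shift every letter 13 places forward in the alphabet (wrapping around) — i.e. ROT13.
Applying both steps to "mqzxmemr": "zxmemr", then "mkzrze".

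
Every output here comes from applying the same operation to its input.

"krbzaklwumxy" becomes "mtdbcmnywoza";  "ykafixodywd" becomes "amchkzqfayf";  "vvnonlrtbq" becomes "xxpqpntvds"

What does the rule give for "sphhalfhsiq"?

urjjcnhjuks

What's happening: shift every letter 2 places forward in the alphabet (wrapping around).
On "sphhalfhsiq" that produces "urjjcnhjuks".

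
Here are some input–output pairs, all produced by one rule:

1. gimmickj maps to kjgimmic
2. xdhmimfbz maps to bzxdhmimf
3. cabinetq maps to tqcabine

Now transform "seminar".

arsemin

The transformation: move the last 2 characters to the front (rotate right by 2).
Doing the same to "seminar": "arsemin".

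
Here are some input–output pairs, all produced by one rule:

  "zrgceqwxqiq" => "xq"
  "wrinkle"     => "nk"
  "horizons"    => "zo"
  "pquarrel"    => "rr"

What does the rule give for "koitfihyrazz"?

ra

Looking at the pairs, the operation is to delete the last 2 characters, then keep only the last 2 characters.
On "koitfihyrazz": the first step gives "koitfihyra", and the second then gives "ra".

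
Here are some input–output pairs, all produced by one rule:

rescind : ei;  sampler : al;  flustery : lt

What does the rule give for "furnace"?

What's happening: move the last character to the front, then keep one character in every 3, starting at position 3 (positions 3rd, 6th, 9th, ...).
Working it through for "furnace": intermediate "efurnac", final "ua".

ua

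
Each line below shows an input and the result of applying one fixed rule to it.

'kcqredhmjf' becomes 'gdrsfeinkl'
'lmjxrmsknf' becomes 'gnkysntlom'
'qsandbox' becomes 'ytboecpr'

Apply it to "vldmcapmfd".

emendbqngw

The rule is to shift every letter 1 place forward in the alphabet (wrapping around), then swap the first and last characters.
Working it through for "vldmcapmfd": intermediate "wmendbqnge", final "emendbqngw".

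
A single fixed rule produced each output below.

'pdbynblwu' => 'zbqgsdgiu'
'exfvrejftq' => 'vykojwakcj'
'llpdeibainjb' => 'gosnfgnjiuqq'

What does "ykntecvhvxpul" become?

Looking at the pairs, the operation is to reverse the string, then shift every letter 5 places forward in the alphabet (wrapping around).
Applying both steps to "ykntecvhvxpul": "lupxvhvcetnky", then "qzucamahjyspd".

qzucamahjyspd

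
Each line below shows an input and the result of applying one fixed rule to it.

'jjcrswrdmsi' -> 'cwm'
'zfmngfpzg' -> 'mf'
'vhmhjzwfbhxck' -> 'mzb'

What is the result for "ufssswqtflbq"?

Each output is the input with this applied: delete the last 2 characters, then keep one character in every 3, starting at position 3 (positions 3rd, 6th, 9th, ...).
For "ufssswqtflbq" the result is "swf".

swf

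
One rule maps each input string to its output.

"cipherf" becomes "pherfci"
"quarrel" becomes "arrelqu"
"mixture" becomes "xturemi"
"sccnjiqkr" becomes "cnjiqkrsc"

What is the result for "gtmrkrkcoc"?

mrkrkcocgt

Each output is the input with this applied: move the first 2 characters to the end (rotate left by 2).
So "gtmrkrkcoc" becomes "mrkrkcocgt".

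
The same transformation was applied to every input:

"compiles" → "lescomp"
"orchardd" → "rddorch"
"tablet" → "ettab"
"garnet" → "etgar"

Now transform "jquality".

Looking at the pairs, the operation is to swap the front and back halves of the string, then delete the first character.
On "jquality": the first step gives "lityjqua", and the second then gives "ityjqua".
(Check on "orchardd": → "arddorch" → "rddorch" ✓)

ityjqua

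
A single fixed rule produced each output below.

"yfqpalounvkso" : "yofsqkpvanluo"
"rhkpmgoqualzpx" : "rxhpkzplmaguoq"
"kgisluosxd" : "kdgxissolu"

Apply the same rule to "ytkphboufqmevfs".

ystfkvpehmbqofu

Looking at the pairs, the operation is to take characters alternately from the front and the back (1st, last, 2nd, 2nd-last, ...).
On "ytkphboufqmevfs" that produces "ystfkvpehmbqofu".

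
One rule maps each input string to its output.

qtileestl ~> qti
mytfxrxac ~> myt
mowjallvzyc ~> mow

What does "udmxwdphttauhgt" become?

Rule — keep only the first 3 characters.
On "udmxwdphttauhgt" that produces "udm".

udm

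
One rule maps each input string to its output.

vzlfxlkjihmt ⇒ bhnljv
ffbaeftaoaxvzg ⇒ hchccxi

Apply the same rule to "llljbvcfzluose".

Each output is the input with this applied: shift every letter 2 places forward in the alphabet (wrapping around), then keep every other character starting from the second (positions 2nd, 4th, 6th, ...).
On "llljbvcfzluose": the first step gives "nnnldxehbnwqug", and the second then gives "nlxhnqg".
(Check on "ffbaeftaoaxvzg": → "hhdcghvcqczxbi" → "hchccxi" ✓)

nlxhnqg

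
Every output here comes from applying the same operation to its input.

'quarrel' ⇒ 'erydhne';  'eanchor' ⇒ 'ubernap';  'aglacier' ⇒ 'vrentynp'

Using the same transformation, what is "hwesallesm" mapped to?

In each case the input is transformed by: shift every letter 13 places forward in the alphabet (wrapping around) — i.e. ROT13, then move the last 3 characters to the front (rotate right by 3).
Starting from "hwesallesm": after the first operation, "ujrfnyyrfz"; after the second, "rfzujrfnyy".

rfzujrfnyy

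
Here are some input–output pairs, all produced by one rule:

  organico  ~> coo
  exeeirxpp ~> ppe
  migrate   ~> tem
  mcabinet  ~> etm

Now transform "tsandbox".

oxt

Rule — move the first character to the end, then keep only the last 3 characters.
Applying that to "tsandbox" gives "oxt".
(Check on "exeeirxpp": → "xeeirxppe" → "ppe" ✓)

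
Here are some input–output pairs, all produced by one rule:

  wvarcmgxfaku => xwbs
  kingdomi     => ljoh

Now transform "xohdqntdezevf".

ypie

The pattern: shift every letter 1 place forward in the alphabet (wrapping around), then keep only the first 4 characters.
"xohdqntdezevf" → "ypierouefafwg" → "ypie".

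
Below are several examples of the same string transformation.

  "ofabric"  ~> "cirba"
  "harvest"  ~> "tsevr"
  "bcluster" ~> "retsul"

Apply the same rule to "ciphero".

The rule is to reverse the string, then delete the last 2 characters.
For "ciphero" the result is "orehp".

orehp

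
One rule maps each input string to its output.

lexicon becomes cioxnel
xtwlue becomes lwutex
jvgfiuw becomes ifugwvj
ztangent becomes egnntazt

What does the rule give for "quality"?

iltayuq

The pattern: move the last 3 characters to the front (rotate right by 3), then take characters alternately from the front and the back (1st, last, 2nd, 2nd-last, ...).
On "quality": the first step gives "ityqual", and the second then gives "iltayuq".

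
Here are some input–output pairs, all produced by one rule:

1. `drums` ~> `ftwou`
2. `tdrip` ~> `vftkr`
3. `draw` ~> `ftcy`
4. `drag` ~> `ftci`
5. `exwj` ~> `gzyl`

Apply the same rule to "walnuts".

Looking at the pairs, the operation is to shift every letter 2 places forward in the alphabet (wrapping around).
Doing the same to "walnuts": "ycnpwvu".

ycnpwvu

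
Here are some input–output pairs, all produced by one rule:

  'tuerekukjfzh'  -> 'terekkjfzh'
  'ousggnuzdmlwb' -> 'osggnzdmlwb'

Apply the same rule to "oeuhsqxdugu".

oehsqxdg

In each case the input is transformed by: remove every "u".
For "oeuhsqxdugu" the result is "oehsqxdg".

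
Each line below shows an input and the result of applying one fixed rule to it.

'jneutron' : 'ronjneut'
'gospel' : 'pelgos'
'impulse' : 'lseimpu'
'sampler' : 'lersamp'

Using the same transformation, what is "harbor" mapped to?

borhar

In each case the input is transformed by: move the last 3 characters to the front (rotate right by 3).
On "harbor" that produces "borhar".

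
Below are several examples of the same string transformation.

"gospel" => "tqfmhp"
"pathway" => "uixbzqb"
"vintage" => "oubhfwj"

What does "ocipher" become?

Each output is the input with this applied: move the first 2 characters to the end (rotate left by 2), then shift every letter 1 place forward in the alphabet (wrapping around).
Applying both steps to "ocipher": "ipheroc", then "jqifspd".

jqifspd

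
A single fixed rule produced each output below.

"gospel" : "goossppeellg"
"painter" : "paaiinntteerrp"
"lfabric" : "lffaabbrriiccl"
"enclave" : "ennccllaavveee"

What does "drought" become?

Each output is the input with this applied: double every character, then move the first character to the end.
For "drought", step one produces "ddrroouugghhtt"; step two turns that into "drroouugghhttd".

drroouugghhttd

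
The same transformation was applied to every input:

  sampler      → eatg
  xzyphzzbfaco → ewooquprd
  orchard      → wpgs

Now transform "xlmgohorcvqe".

vdwdgrkft

In each case the input is transformed by: shift every letter 11 places backward in the alphabet (wrapping around), then delete the first 3 characters.
For "xlmgohorcvqe", step one produces "mabvdwdgrkft"; step two turns that into "vdwdgrkft".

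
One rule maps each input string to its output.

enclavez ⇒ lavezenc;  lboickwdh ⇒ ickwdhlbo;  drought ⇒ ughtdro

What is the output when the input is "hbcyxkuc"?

The pattern: move the first 3 characters to the end (rotate left by 3).
On "hbcyxkuc" that produces "yxkuchbc".

yxkuchbc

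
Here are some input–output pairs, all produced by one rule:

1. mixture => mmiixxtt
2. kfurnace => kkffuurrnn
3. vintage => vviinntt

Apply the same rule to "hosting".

The pattern: delete the last 3 characters, then double every character.
For "hosting", step one produces "host"; step two turns that into "hhoosstt".

hhoosstt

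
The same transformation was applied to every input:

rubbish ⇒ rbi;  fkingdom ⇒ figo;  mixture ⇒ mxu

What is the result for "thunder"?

Looking at the pairs, the operation is to delete the last character, then keep every other character starting from the first (positions 1st, 3rd, 5th, ...).
For "thunder", step one produces "thunde"; step two turns that into "tud".

tud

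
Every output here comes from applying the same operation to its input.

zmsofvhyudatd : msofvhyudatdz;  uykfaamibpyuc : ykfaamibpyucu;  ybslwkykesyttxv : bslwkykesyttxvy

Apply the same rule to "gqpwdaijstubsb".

What's happening: move the first character to the end.
On "gqpwdaijstubsb" that produces "qpwdaijstubsbg".

qpwdaijstubsbg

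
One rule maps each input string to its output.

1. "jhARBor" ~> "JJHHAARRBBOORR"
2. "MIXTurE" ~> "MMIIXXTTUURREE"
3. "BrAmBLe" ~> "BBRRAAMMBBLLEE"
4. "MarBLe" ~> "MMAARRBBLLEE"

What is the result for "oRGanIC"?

Rule — double every character, then convert every letter to uppercase.
Starting from "oRGanIC": after the first operation, "ooRRGGaannIICC"; after the second, "OORRGGAANNIICC".

OORRGGAANNIICC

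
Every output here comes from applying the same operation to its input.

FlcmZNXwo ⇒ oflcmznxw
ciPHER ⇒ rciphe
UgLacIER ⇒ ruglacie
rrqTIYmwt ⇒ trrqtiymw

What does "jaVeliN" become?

njaveli

The pattern: move the last character to the front, then convert every letter to lowercase.
Starting from "jaVeliN": after the first operation, "NjaVeli"; after the second, "njaveli".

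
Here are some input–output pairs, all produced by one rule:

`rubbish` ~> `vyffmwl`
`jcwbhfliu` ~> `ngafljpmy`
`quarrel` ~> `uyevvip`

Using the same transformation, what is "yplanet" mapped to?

ctperix

In each case the input is transformed by: shift every letter 4 places forward in the alphabet (wrapping around).
On "yplanet" that produces "ctperix".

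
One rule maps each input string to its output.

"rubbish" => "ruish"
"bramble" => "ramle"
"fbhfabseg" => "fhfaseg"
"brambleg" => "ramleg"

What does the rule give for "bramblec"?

The transformation: remove every "b".
On "bramblec" that produces "ramlec".

ramlec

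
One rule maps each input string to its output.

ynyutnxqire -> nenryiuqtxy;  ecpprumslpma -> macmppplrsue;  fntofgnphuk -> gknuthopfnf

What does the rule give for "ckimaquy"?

aykuiqmc

The pattern: take characters alternately from the front and the back (1st, last, 2nd, 2nd-last, ...), then swap the first and last characters.
On "ckimaquy": the first step gives "cykuiqma", and the second then gives "aykuiqmc".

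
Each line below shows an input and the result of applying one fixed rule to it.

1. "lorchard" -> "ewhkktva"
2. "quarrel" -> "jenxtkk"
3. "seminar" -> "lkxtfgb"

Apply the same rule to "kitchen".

dgbxmav

Looking at the pairs, the operation is to shift every letter 7 places backward in the alphabet (wrapping around), then take characters alternately from the front and the back (1st, last, 2nd, 2nd-last, ...).
For "kitchen", step one produces "dbmvaxg"; step two turns that into "dgbxmav".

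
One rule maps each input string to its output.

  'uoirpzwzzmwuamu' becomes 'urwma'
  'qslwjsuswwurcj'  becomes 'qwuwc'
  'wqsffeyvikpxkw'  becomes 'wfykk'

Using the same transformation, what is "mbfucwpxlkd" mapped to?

What's happening: keep one character in every 3, starting at position 1 (positions 1st, 4th, 7th, ...).
Doing the same to "mbfucwpxlkd": "mupk".

mupk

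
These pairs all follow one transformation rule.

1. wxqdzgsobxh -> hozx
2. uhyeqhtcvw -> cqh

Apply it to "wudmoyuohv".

oou

What's happening: keep one character in every 3, starting at position 2 (positions 2nd, 5th, 8th, ...), then reverse the string.
Applying both steps to "wudmoyuohv": "uoo", then "oou".
(Check on "uhyeqhtcvw": → "hqc" → "cqh" ✓)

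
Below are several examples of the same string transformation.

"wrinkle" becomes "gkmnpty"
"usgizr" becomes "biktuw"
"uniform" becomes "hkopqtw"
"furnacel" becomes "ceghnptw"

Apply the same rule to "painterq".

What's happening: shift every letter 2 places forward in the alphabet (wrapping around), then sort the characters into alphabetical order.
Working it through for "painterq": intermediate "rckpvgts", final "cgkprstv".

cgkprstv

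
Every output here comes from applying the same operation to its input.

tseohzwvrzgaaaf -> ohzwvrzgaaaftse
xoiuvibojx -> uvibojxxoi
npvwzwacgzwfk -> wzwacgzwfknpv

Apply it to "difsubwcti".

The rule is to move the first 3 characters to the end (rotate left by 3).
On "difsubwcti" that produces "subwctidif".

subwctidif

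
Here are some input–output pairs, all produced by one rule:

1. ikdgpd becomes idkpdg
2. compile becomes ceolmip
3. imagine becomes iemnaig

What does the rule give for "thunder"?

trheudn

The rule is to take characters alternately from the front and the back (1st, last, 2nd, 2nd-last, ...).
"thunder" → "trheudn".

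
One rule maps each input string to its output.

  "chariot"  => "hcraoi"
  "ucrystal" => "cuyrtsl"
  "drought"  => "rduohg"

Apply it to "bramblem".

rbmalbm

What's happening: swap each adjacent pair of characters (1↔2, 3↔4, ...), then delete the last character.
On "bramblem": the first step gives "rbmalbme", and the second then gives "rbmalbm".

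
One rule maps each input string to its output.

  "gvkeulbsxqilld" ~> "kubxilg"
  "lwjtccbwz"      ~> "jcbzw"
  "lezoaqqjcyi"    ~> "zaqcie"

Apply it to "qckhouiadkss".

In each case the input is transformed by: move the first 2 characters to the end (rotate left by 2), then keep every other character starting from the first (positions 1st, 3rd, 5th, ...).
On "qckhouiadkss": the first step gives "khouiadkssqc", and the second then gives "koidsq".

koidsq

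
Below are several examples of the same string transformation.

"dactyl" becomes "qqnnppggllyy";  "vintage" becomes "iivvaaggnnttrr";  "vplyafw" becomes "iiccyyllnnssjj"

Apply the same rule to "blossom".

ooyybbffffbbzz

The transformation: shift every letter 13 places forward in the alphabet (wrapping around) — i.e. ROT13, then double every character.
For "blossom", step one produces "oybffbz"; step two turns that into "ooyybbffffbbzz".
(Check on "vintage": → "ivagntr" → "iivvaaggnnttrr" ✓)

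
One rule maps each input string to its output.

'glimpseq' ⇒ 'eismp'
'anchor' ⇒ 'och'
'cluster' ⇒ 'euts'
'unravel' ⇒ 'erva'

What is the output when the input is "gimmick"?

cmim

The pattern: take characters alternately from the front and the back (1st, last, 2nd, 2nd-last, ...), then delete the first 3 characters.
For "gimmick", step one produces "gkicmim"; step two turns that into "cmim".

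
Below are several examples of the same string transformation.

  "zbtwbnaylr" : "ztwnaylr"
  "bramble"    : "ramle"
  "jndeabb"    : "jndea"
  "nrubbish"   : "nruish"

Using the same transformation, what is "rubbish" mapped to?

ruish

Each output is the input with this applied: remove every "b".
"rubbish" → "ruish".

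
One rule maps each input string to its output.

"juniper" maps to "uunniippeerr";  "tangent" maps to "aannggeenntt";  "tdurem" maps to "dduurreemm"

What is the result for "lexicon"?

Rule — double every character, then delete the first 2 characters.
For "lexicon", step one produces "lleexxiiccoonn"; step two turns that into "eexxiiccoonn".

eexxiiccoonn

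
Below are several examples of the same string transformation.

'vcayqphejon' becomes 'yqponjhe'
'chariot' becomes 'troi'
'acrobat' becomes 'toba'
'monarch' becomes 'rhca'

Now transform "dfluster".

utsre

The rule is to delete the first 3 characters, then sort the characters into reverse alphabetical order.
Working it through for "dfluster": intermediate "uster", final "utsre".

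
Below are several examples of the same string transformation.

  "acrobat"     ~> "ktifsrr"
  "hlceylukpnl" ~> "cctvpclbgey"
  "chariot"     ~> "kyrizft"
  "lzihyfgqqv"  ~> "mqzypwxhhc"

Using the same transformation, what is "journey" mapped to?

Rule — swap the first and last characters, then shift every letter 9 places backward in the alphabet (wrapping around).
Starting from "journey": after the first operation, "yournej"; after the second, "pflieva".

pflieva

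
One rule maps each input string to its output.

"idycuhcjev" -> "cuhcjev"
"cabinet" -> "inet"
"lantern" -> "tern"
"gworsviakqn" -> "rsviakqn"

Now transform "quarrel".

Rule — delete the first 3 characters.
Applying that to "quarrel" gives "rrel".

rrel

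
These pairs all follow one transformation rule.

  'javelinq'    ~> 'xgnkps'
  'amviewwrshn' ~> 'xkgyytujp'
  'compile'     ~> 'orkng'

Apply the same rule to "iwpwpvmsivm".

ryrxoukxo

What's happening: shift every letter 2 places forward in the alphabet (wrapping around), then delete the first 2 characters.
On "iwpwpvmsivm": the first step gives "kyryrxoukxo", and the second then gives "ryrxoukxo".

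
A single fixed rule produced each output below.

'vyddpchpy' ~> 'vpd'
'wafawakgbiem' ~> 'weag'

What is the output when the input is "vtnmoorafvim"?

In each case the input is transformed by: take characters alternately from the front and the back (1st, last, 2nd, 2nd-last, ...), then keep one character in every 3, starting at position 1 (positions 1st, 4th, 7th, ...).
Working it through for "vtnmoorafvim": intermediate "vmtinvmfoaor", final "vima".

vima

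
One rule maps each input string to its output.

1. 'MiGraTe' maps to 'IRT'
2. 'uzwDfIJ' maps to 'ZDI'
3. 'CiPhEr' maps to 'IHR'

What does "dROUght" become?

RUH

The rule is to keep every other character starting from the second (positions 2nd, 4th, 6th, ...), then convert every letter to uppercase.
"dROUght" → "RUh" → "RUH".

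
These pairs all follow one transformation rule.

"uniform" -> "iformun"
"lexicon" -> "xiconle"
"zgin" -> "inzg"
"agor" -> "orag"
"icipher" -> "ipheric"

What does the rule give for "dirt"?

rtdi

Rule — move the first 2 characters to the end (rotate left by 2).
Doing the same to "dirt": "rtdi".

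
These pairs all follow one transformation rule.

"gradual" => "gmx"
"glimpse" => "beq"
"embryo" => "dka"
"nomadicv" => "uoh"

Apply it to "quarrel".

What's happening: shift every letter 12 places forward in the alphabet (wrapping around), then keep only the last 3 characters.
Working it through for "quarrel": intermediate "cgmddqx", final "dqx".

dqx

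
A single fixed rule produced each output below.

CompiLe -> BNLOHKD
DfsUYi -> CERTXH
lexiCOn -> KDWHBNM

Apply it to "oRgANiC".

What's happening: shift every letter 1 place backward in the alphabet (wrapping around), then convert every letter to uppercase.
Applying both steps to "oRgANiC": "nQfZMhB", then "NQFZMHB".
(Check on "DfsUYi": → "CerTXh" → "CERTXH" ✓)

NQFZMHB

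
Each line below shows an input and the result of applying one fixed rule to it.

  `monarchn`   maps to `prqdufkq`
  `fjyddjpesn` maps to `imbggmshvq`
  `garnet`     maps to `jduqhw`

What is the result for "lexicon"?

The transformation: shift every letter 3 places forward in the alphabet (wrapping around).
Doing the same to "lexicon": "ohalfrq".

ohalfrq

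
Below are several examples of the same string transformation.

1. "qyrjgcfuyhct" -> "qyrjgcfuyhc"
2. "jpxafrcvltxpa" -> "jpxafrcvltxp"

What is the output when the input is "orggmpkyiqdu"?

orggmpkyiqd

In each case the input is transformed by: delete the last character.
"orggmpkyiqdu" → "orggmpkyiqd".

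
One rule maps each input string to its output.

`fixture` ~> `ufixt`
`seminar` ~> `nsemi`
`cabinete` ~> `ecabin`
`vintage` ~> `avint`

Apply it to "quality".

What's happening: delete the last 2 characters, then move the last character to the front.
"quality" → "quali" → "iqual".

iqual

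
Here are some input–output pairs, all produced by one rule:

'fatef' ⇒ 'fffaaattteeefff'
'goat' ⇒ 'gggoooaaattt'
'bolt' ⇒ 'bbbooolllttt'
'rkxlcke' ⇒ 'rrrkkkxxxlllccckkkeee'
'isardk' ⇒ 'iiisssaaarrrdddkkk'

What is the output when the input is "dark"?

Looking at the pairs, the operation is to repeat every character 3 times.
Doing the same to "dark": "dddaaarrrkkk".

dddaaarrrkkk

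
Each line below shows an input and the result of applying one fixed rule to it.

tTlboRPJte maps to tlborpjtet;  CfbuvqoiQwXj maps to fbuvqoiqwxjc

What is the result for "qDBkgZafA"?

dbkgzafaq

Each output is the input with this applied: move the first character to the end, then convert every letter to lowercase.
For "qDBkgZafA", step one produces "DBkgZafAq"; step two turns that into "dbkgzafaq".
(Check on "CfbuvqoiQwXj": → "fbuvqoiQwXjC" → "fbuvqoiqwxjc" ✓)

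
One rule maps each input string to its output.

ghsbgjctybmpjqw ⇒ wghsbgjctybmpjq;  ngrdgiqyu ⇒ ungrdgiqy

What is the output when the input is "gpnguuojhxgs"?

sgpnguuojhxg

In each case the input is transformed by: move the last character to the front.
For "gpnguuojhxgs" the result is "sgpnguuojhxg".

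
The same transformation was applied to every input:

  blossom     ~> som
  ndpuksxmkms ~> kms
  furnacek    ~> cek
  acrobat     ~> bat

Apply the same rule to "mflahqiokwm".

kwm

The transformation: keep only the last 3 characters.
Doing the same to "mflahqiokwm": "kwm".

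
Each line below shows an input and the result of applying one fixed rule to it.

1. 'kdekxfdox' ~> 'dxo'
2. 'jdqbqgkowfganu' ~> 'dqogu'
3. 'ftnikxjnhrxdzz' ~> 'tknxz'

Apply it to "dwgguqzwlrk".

Rule — keep one character in every 3, starting at position 2 (positions 2nd, 5th, 8th, ...).
Applying that to "dwgguqzwlrk" gives "wuwk".

wuwk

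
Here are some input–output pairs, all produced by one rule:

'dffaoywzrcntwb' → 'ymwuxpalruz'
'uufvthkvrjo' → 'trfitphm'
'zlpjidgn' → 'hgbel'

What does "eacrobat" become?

pmzyr

Each output is the input with this applied: delete the first 3 characters, then shift every letter 2 places backward in the alphabet (wrapping around).
On "eacrobat": the first step gives "robat", and the second then gives "pmzyr".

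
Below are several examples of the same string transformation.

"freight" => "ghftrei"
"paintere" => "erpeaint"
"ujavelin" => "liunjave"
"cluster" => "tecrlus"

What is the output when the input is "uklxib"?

xiubkl

The pattern: swap the first and last characters, then move the last 3 characters to the front (rotate right by 3).
For "uklxib", step one produces "bklxiu"; step two turns that into "xiubkl".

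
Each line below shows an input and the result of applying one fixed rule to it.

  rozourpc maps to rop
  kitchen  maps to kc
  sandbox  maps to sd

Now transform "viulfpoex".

vlo

Rule — move the last character to the front, then keep one character in every 3, starting at position 2 (positions 2nd, 5th, 8th, ...).
For "viulfpoex" the result is "vlo".
(Check on "sandbox": → "xsandbo" → "sd" ✓)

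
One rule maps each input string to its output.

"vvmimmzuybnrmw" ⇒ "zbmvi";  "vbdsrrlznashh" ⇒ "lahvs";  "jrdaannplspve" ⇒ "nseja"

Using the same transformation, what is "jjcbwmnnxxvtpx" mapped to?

In each case the input is transformed by: keep one character in every 3, starting at position 1 (positions 1st, 4th, 7th, ...), then move the last 3 characters to the front (rotate right by 3).
"jjcbwmnnxxvtpx" → "jbnxp" → "nxpjb".

nxpjb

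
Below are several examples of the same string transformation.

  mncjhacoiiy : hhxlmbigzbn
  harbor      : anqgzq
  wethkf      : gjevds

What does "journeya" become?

dxzintqm

In each case the input is transformed by: shift every letter 1 place backward in the alphabet (wrapping around), then move the last 3 characters to the front (rotate right by 3).
"journeya" → "dxzintqm".
(Check on "harbor": → "gzqanq" → "anqgzq" ✓)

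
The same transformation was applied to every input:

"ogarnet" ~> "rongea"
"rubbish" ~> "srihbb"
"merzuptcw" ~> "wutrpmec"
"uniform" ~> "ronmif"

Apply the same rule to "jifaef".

iffea

Each output is the input with this applied: sort the characters into reverse alphabetical order, then delete the first character.
Working it through for "jifaef": intermediate "jiffea", final "iffea".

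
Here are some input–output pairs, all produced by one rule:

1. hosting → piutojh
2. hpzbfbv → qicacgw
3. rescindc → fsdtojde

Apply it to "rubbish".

Each output is the input with this applied: shift every letter 1 place forward in the alphabet (wrapping around), then swap each adjacent pair of characters (1↔2, 3↔4, ...).
On "rubbish": the first step gives "svccjti", and the second then gives "vscctji".

vscctji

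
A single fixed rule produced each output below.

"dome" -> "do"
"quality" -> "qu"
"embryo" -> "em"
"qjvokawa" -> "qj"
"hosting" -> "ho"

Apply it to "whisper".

What's happening: keep only the first 2 characters.
So "whisper" becomes "wh".

wh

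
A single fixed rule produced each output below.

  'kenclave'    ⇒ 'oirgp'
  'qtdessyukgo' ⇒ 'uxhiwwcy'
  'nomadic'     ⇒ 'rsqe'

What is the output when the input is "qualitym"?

What's happening: shift every letter 4 places forward in the alphabet (wrapping around), then delete the last 3 characters.
Applying both steps to "qualitym": "uyepmxcq", then "uyepm".

uyepm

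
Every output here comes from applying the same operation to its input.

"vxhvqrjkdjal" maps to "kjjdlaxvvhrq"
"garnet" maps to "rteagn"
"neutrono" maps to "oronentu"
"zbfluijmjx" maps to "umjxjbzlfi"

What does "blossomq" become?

Looking at the pairs, the operation is to swap each adjacent pair of characters (1↔2, 3↔4, ...), then swap the front and back halves of the string.
For "blossomq", step one produces "lbsoosqm"; step two turns that into "osqmlbso".

osqmlbso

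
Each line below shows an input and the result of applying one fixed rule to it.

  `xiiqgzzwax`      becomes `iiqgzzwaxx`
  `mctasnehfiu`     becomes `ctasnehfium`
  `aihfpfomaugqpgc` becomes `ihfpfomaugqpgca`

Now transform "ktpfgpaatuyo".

tpfgpaatuyok

The pattern: move the first character to the end.
So "ktpfgpaatuyo" becomes "tpfgpaatuyok".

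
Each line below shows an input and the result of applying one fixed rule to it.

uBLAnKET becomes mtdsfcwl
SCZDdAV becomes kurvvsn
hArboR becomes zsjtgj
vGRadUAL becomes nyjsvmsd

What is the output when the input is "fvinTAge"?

xnaflsyw

Looking at the pairs, the operation is to shift every letter 8 places backward in the alphabet (wrapping around), then convert every letter to lowercase.
On "fvinTAge" that produces "xnaflsyw".
(Check on "SCZDdAV": → "KURVvSN" → "kurvvsn" ✓)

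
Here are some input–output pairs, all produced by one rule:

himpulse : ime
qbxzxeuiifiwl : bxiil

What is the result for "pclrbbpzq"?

clz

The pattern: swap each adjacent pair of characters (1↔2, 3↔4, ...), then keep one character in every 3, starting at position 1 (positions 1st, 4th, 7th, ...).
Starting from "pclrbbpzq": after the first operation, "cprlbbzpq"; after the second, "clz".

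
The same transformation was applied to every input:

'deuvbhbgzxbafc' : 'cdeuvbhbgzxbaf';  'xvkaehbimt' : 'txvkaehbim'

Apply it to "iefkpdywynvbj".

What's happening: move the last character to the front.
"iefkpdywynvbj" → "jiefkpdywynvb".

jiefkpdywynvb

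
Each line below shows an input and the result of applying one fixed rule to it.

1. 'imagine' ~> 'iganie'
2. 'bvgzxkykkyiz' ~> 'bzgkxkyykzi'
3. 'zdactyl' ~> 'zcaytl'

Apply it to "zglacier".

zalicre

The rule is to swap each adjacent pair of characters (1↔2, 3↔4, ...), then delete the first character.
Starting from "zglacier": after the first operation, "gzalicre"; after the second, "zalicre".
(Check on "zdactyl": → "dzcaytl" → "zcaytl" ✓)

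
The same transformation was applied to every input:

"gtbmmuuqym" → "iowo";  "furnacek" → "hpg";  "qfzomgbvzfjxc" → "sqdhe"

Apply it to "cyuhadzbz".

ejb

The rule is to keep one character in every 3, starting at position 1 (positions 1st, 4th, 7th, ...), then shift every letter 2 places forward in the alphabet (wrapping around).
On "cyuhadzbz": the first step gives "chz", and the second then gives "ejb".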